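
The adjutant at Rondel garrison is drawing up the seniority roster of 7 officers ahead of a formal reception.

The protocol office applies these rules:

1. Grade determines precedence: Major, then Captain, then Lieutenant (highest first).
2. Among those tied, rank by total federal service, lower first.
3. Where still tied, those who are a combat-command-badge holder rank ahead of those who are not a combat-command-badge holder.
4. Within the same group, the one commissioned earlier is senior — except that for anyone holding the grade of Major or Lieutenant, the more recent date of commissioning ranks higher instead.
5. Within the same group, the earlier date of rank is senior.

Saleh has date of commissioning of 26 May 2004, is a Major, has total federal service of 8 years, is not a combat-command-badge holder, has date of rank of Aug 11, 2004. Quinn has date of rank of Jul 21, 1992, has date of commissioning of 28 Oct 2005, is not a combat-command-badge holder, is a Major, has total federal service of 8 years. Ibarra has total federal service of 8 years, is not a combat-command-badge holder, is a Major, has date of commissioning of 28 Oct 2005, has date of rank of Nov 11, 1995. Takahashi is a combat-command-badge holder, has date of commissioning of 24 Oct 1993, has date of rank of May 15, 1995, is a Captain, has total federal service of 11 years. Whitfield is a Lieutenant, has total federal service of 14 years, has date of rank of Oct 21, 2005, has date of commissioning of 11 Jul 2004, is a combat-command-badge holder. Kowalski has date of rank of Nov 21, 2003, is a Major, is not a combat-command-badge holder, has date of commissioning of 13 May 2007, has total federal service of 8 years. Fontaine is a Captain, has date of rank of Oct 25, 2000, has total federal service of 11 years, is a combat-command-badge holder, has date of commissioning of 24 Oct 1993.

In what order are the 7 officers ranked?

By grade: Kowalski, Quinn, Ibarra and Saleh (Major); then Takahashi and Fontaine (Captain); then Whitfield (Lieutenant).
Kowalski, Quinn, Ibarra and Saleh all have total federal service 8 years, so the next rule applies.
Kowalski, Quinn, Ibarra and Saleh are each not a combat-command-badge holder, so the next rule applies.
Among Kowalski, Quinn, Ibarra and Saleh, by date of commissioning (later first) (reversed rule for this group): Kowalski (13 May 2007) before Quinn and Ibarra (28 Oct 2005) before Saleh (26 May 2004).
Among Quinn and Ibarra, by date of rank (earlier first): Quinn (Jul 21, 1992) before Ibarra (Nov 11, 1995).
Takahashi and Fontaine both have total federal service 11 years, so the next rule applies.
Takahashi and Fontaine are each a combat-command-badge holder, so the next rule applies.
Takahashi and Fontaine both have date of commissioning 24 Oct 1993, so the next rule applies.
Among Takahashi and Fontaine, by date of rank (earlier first): Takahashi (May 15, 1995) before Fontaine (Oct 25, 2000).
Full order: Kowalski, Quinn, Ibarra, Saleh, Takahashi, Fontaine, Whitfield.

Kowalski, Quinn, Ibarra, Saleh, Takahashi, Fontaine, Whitfield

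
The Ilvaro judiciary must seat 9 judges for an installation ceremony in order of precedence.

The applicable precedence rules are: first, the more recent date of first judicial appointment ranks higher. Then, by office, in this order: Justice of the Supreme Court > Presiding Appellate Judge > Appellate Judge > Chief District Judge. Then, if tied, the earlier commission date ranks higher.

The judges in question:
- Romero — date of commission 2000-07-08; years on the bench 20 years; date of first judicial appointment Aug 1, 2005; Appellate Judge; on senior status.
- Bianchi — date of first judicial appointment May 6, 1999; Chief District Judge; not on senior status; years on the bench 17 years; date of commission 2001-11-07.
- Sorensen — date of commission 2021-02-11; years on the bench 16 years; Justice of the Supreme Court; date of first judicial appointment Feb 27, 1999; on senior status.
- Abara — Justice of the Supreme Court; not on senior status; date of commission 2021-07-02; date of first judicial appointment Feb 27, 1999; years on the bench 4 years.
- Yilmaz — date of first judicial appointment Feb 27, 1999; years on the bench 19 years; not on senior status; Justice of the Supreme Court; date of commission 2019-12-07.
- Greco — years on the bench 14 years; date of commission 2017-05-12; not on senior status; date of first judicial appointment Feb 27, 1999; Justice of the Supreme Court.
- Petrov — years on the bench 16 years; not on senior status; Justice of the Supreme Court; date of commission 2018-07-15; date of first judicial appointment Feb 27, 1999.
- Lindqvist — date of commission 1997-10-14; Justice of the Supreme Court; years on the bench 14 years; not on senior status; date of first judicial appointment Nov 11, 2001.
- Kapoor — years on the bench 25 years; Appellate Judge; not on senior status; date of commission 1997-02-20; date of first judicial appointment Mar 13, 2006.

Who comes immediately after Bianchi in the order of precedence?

By date of first judicial appointment (later first): Kapoor (Mar 13, 2006); then Romero (Aug 1, 2005); then Lindqvist (Nov 11, 2001); then Bianchi (May 6, 1999); then Greco, Petrov, Yilmaz, Sorensen and Abara (each Feb 27, 1999).
Greco, Petrov, Yilmaz, Sorensen and Abara are each Justice of the Supreme Court, so the next rule applies.
Among Greco, Petrov, Yilmaz, Sorensen and Abara, by date of commission (earlier first): Greco (2017-05-12) before Petrov (2018-07-15) before Yilmaz (2019-12-07) before Sorensen (2021-02-11) before Abara (2021-07-02).
Order: Kapoor, Romero, Lindqvist, Bianchi, Greco, Petrov, Yilmaz, Sorensen, Abara.

Greco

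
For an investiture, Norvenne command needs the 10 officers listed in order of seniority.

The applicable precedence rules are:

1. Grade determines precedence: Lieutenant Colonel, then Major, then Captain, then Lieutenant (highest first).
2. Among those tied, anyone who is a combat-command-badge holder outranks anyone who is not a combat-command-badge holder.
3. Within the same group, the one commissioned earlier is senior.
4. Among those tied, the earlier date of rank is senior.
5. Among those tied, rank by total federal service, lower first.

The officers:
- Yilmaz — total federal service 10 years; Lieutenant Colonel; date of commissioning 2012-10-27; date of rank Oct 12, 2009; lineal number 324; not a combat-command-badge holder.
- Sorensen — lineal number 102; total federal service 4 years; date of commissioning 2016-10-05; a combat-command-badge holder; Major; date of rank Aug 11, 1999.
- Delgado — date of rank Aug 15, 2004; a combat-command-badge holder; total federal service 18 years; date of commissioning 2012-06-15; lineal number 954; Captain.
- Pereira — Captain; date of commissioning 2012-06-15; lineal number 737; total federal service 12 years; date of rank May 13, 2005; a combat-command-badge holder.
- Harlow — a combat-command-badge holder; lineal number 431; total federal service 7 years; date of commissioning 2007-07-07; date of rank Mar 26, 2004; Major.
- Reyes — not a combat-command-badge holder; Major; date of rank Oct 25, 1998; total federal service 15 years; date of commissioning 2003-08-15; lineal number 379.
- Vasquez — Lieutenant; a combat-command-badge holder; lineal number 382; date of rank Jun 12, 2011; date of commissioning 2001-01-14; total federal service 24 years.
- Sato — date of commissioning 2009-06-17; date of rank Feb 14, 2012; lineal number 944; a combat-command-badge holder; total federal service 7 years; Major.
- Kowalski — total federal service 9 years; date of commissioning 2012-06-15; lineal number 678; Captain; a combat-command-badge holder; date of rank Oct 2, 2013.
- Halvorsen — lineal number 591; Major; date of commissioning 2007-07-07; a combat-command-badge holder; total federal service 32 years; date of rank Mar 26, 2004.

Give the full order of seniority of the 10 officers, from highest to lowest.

By grade: Yilmaz (Lieutenant Colonel); then Harlow, Halvorsen, Sato, Sorensen and Reyes (Major); then Delgado, Pereira and Kowalski (Captain); then Vasquez (Lieutenant).
Among Harlow, Halvorsen, Sato, Sorensen and Reyes, a combat-command-badge holder before not a combat-command-badge holder: Harlow, Halvorsen, Sato and Sorensen (a combat-command-badge holder) before Reyes (not a combat-command-badge holder).
Among Harlow, Halvorsen, Sato and Sorensen, by date of commissioning (earlier first): Harlow and Halvorsen (2007-07-07) before Sato (2009-06-17) before Sorensen (2016-10-05).
Harlow and Halvorsen both have date of rank Mar 26, 2004, so the next rule applies.
Among Harlow and Halvorsen, by total federal service (lower first): Harlow (7 years) before Halvorsen (32 years).
Delgado, Pereira and Kowalski are each a combat-command-badge holder, so the next rule applies.
Delgado, Pereira and Kowalski all have date of commissioning 2012-06-15, so the next rule applies.
Among Delgado, Pereira and Kowalski, by date of rank (earlier first): Delgado (Aug 15, 2004) before Pereira (May 13, 2005) before Kowalski (Oct 2, 2013).
Full order: Yilmaz, Harlow, Halvorsen, Sato, Sorensen, Reyes, Delgado, Pereira, Kowalski, Vasquez.

Yilmaz, Harlow, Halvorsen, Sato, Sorensen, Reyes, Delgado, Pereira, Kowalski, Vasquez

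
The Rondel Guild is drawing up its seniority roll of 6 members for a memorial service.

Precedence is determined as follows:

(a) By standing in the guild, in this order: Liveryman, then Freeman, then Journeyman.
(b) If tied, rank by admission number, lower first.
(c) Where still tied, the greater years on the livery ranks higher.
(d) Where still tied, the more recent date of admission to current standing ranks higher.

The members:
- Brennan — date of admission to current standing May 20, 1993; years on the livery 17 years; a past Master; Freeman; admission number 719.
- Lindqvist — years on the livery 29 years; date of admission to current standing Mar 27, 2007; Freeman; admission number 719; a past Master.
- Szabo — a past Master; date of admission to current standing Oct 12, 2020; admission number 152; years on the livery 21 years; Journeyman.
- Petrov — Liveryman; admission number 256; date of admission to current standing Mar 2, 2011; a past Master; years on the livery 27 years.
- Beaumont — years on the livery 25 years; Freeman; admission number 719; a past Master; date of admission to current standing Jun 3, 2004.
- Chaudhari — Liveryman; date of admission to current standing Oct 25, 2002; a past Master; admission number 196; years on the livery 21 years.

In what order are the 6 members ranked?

By standing in the guild: Chaudhari and Petrov (Liveryman); then Lindqvist, Beaumont and Brennan (Freeman); then Szabo (Journeyman).
Among Chaudhari and Petrov, by admission number (lower first): Chaudhari (196) before Petrov (256).
Lindqvist, Beaumont and Brennan all have admission number 719, so the next rule applies.
Among Lindqvist, Beaumont and Brennan, by years on the livery (higher first): Lindqvist (29 years) before Beaumont (25 years) before Brennan (17 years).
Full order: Chaudhari, Petrov, Lindqvist, Beaumont, Brennan, Szabo.

Chaudhari, Petrov, Lindqvist, Beaumont, Brennan, Szabo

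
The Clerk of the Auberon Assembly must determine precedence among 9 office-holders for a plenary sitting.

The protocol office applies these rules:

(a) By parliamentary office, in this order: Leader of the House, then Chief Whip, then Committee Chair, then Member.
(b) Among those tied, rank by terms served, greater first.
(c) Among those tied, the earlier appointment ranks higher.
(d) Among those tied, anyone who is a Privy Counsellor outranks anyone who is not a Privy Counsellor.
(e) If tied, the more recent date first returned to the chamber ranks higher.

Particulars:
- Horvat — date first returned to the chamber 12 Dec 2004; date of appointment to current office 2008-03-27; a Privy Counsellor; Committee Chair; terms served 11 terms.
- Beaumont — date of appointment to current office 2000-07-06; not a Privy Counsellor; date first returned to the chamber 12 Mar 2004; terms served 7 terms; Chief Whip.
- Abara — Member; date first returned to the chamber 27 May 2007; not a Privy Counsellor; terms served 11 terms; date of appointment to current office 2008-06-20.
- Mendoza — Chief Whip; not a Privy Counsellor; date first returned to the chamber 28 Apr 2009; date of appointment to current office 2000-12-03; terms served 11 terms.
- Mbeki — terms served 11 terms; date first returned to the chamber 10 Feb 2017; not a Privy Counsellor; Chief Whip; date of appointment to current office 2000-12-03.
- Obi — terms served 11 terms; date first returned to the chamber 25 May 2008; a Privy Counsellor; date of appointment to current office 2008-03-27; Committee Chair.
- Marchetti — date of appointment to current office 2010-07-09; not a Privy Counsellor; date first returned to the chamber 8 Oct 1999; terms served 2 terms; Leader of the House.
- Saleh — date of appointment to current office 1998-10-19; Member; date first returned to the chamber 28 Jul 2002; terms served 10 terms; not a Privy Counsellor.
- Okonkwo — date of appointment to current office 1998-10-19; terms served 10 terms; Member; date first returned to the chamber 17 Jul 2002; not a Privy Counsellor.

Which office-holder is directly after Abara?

Saleh

By parliamentary office: Marchetti (Leader of the House); then Mbeki, Mendoza and Beaumont (Chief Whip); then Obi and Horvat (Committee Chair); then Abara, Saleh and Okonkwo (Member).
Among Mbeki, Mendoza and Beaumont, by terms served (higher first): Mbeki and Mendoza (11 terms) before Beaumont (7 terms).
Mbeki and Mendoza both have date of appointment to current office 2000-12-03, so the next rule applies.
Mbeki and Mendoza are each not a Privy Counsellor, so the next rule applies.
Among Mbeki and Mendoza, by date first returned to the chamber (later first): Mbeki (10 Feb 2017) before Mendoza (28 Apr 2009).
Obi and Horvat both have terms served 11 terms, so the next rule applies.
Obi and Horvat both have date of appointment to current office 2008-03-27, so the next rule applies.
Obi and Horvat are each a Privy Counsellor, so the next rule applies.
Among Obi and Horvat, by date first returned to the chamber (later first): Obi (25 May 2008) before Horvat (12 Dec 2004).
Among Abara, Saleh and Okonkwo, by terms served (higher first): Abara (11 terms) before Saleh and Okonkwo (10 terms).
Saleh and Okonkwo both have date of appointment to current office 1998-10-19, so the next rule applies.
Saleh and Okonkwo are each not a Privy Counsellor, so the next rule applies.
Among Saleh and Okonkwo, by date first returned to the chamber (later first): Saleh (28 Jul 2002) before Okonkwo (17 Jul 2002).
Order: Marchetti, Mbeki, Mendoza, Beaumont, Obi, Horvat, Abara, Saleh, Okonkwo.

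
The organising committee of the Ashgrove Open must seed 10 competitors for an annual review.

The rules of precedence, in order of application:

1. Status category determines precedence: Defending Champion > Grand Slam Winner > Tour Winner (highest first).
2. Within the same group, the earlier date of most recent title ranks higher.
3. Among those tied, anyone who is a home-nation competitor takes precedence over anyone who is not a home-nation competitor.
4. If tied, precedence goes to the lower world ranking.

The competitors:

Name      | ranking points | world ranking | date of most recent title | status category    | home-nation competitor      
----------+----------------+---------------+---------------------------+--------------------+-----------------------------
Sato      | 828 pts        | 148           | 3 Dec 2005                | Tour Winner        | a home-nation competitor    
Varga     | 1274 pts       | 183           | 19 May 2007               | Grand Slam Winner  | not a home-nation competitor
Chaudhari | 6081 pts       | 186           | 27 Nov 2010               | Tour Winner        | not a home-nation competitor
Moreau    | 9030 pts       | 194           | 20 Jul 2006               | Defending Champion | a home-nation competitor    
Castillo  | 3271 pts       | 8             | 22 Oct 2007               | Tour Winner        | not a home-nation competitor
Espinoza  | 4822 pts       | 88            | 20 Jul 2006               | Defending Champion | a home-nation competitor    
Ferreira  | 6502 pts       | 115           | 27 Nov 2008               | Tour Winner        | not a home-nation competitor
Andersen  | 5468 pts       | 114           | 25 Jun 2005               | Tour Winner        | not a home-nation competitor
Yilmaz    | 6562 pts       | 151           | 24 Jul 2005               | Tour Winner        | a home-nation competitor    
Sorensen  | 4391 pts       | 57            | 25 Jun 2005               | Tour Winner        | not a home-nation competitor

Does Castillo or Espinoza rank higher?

Espinoza

By status category: Espinoza and Moreau (Defending Champion); then Varga (Grand Slam Winner); then Sorensen, Andersen, Yilmaz, Sato, Castillo, Ferreira and Chaudhari (Tour Winner).
Espinoza and Moreau both have date of most recent title 20 Jul 2006, so the next rule applies.
Espinoza and Moreau are each a home-nation competitor, so the next rule applies.
Among Espinoza and Moreau, by world ranking (lower first): Espinoza (88) before Moreau (194).
Among Sorensen, Andersen, Yilmaz, Sato, Castillo, Ferreira and Chaudhari, by date of most recent title (earlier first): Sorensen and Andersen (25 Jun 2005) before Yilmaz (24 Jul 2005) before Sato (3 Dec 2005) before Castillo (22 Oct 2007) before Ferreira (27 Nov 2008) before Chaudhari (27 Nov 2010).
Sorensen and Andersen are each not a home-nation competitor, so the next rule applies.
Among Sorensen and Andersen, by world ranking (lower first): Sorensen (57) before Andersen (114).
So Espinoza takes precedence.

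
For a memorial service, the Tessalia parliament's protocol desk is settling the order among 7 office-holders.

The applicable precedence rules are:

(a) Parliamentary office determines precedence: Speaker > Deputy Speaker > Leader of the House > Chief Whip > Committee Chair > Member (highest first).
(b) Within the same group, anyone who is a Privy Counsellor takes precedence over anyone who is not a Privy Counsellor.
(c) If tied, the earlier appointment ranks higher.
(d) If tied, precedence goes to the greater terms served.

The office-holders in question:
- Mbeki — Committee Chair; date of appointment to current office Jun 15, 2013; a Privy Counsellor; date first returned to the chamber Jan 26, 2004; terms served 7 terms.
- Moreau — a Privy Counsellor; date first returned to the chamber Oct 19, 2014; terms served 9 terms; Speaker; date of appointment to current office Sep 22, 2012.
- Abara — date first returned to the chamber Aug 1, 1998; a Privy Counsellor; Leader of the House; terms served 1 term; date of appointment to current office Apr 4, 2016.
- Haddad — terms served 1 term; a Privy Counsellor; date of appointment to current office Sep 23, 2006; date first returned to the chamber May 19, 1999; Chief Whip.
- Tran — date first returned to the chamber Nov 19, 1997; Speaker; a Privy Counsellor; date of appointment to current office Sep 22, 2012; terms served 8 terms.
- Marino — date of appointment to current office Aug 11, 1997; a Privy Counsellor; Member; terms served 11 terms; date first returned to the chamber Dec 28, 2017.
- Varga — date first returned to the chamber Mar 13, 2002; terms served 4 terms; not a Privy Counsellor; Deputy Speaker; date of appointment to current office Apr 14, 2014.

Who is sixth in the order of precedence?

Mbeki

By parliamentary office: Moreau and Tran (Speaker); then Varga (Deputy Speaker); then Abara (Leader of the House); then Haddad (Chief Whip); then Mbeki (Committee Chair); then Marino (Member).
Moreau and Tran are each a Privy Counsellor, so the next rule applies.
Moreau and Tran both have date of appointment to current office Sep 22, 2012, so the next rule applies.
Among Moreau and Tran, by terms served (higher first): Moreau (9 terms) before Tran (8 terms).
Order: Moreau, Tran, Varga, Abara, Haddad, Mbeki, Marino.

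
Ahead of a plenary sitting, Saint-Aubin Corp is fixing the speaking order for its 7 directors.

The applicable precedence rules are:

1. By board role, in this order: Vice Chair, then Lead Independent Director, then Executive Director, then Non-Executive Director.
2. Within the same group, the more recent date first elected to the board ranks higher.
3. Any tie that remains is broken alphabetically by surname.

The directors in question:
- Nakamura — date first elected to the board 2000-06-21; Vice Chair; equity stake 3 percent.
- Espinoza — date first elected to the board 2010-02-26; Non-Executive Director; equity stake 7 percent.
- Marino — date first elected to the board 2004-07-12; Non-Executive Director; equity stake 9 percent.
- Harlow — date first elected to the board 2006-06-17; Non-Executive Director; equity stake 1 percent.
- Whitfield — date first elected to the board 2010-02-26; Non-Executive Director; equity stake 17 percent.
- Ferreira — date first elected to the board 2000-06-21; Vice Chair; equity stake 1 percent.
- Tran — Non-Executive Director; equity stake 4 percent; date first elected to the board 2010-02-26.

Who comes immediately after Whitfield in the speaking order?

Harlow

By board role: Ferreira and Nakamura (Vice Chair); then Espinoza, Tran, Whitfield, Harlow and Marino (Non-Executive Director).
Ferreira and Nakamura both have date first elected to the board 2000-06-21, so the next rule applies.
Among Ferreira and Nakamura, alphabetically by surname: Ferreira before Nakamura.
Among Espinoza, Tran, Whitfield, Harlow and Marino, by date first elected to the board (later first): Espinoza, Tran and Whitfield (2010-02-26) before Harlow (2006-06-17) before Marino (2004-07-12).
Among Espinoza, Tran and Whitfield, alphabetically by surname: Espinoza before Tran before Whitfield.
Order: Ferreira, Nakamura, Espinoza, Tran, Whitfield, Harlow, Marino.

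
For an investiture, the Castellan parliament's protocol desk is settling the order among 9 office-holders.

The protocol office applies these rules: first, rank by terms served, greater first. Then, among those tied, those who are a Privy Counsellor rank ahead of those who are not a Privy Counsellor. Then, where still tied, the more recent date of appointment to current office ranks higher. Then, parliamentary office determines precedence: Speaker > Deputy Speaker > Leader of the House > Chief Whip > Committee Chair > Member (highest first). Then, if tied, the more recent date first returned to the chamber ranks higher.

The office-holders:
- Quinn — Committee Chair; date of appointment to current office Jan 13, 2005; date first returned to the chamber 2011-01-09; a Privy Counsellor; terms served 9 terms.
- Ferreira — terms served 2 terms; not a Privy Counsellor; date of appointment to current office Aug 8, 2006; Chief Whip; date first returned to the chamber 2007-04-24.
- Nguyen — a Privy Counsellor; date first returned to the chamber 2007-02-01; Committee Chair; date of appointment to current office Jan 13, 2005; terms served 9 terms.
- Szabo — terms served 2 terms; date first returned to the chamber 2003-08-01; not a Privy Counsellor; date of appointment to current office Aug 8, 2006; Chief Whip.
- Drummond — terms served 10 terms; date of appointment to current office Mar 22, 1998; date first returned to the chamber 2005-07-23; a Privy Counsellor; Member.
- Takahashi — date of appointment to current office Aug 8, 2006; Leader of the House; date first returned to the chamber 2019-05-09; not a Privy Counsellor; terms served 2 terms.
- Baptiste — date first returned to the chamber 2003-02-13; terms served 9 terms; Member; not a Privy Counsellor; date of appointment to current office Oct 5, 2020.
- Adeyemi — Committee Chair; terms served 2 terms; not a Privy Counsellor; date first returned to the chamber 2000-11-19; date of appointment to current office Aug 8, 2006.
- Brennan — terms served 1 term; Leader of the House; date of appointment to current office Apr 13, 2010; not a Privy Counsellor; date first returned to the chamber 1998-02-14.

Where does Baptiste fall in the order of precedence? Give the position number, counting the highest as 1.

4

By terms served (higher first): Drummond (10 terms); then Quinn, Nguyen and Baptiste (each 9 terms); then Takahashi, Ferreira, Szabo and Adeyemi (each 2 terms); then Brennan (1 term).
Among Quinn, Nguyen and Baptiste, a Privy Counsellor before not a Privy Counsellor: Quinn and Nguyen (a Privy Counsellor) before Baptiste (not a Privy Counsellor).
Quinn and Nguyen both have date of appointment to current office Jan 13, 2005, so the next rule applies.
Quinn and Nguyen are each Committee Chair, so the next rule applies.
Among Quinn and Nguyen, by date first returned to the chamber (later first): Quinn (2011-01-09) before Nguyen (2007-02-01).
Takahashi, Ferreira, Szabo and Adeyemi are each not a Privy Counsellor, so the next rule applies.
Takahashi, Ferreira, Szabo and Adeyemi all have date of appointment to current office Aug 8, 2006, so the next rule applies.
Among Takahashi, Ferreira, Szabo and Adeyemi, by parliamentary office: Takahashi (Leader of the House) before Ferreira and Szabo (Chief Whip) before Adeyemi (Committee Chair).
Among Ferreira and Szabo, by date first returned to the chamber (later first): Ferreira (2007-04-24) before Szabo (2003-08-01).
Order: Drummond, Quinn, Nguyen, Baptiste, Takahashi, Ferreira, Szabo, Adeyemi, Brennan. So position 4.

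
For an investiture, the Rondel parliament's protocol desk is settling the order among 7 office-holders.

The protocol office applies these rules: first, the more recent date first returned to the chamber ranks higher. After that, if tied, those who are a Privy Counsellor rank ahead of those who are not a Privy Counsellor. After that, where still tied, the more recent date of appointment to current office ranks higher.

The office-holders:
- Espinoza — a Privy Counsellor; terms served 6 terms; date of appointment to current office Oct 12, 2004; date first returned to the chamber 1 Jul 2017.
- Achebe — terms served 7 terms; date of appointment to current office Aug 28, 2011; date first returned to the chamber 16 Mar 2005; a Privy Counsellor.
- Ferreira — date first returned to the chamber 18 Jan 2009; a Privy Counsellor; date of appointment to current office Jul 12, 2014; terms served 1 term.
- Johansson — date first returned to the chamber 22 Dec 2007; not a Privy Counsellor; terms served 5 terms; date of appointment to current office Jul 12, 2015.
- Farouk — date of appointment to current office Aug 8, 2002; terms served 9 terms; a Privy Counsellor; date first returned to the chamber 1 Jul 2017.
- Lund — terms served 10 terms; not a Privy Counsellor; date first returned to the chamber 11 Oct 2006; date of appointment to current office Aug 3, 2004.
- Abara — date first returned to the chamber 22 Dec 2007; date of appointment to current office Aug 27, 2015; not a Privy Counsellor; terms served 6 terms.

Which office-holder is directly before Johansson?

Abara

By date first returned to the chamber (later first): Espinoza and Farouk (both 1 Jul 2017); then Ferreira (18 Jan 2009); then Abara and Johansson (both 22 Dec 2007); then Lund (11 Oct 2006); then Achebe (16 Mar 2005).
Espinoza and Farouk are each a Privy Counsellor, so the next rule applies.
Among Espinoza and Farouk, by date of appointment to current office (later first): Espinoza (Oct 12, 2004) before Farouk (Aug 8, 2002).
Abara and Johansson are each not a Privy Counsellor, so the next rule applies.
Among Abara and Johansson, by date of appointment to current office (later first): Abara (Aug 27, 2015) before Johansson (Jul 12, 2015).
Order: Espinoza, Farouk, Ferreira, Abara, Johansson, Lund, Achebe.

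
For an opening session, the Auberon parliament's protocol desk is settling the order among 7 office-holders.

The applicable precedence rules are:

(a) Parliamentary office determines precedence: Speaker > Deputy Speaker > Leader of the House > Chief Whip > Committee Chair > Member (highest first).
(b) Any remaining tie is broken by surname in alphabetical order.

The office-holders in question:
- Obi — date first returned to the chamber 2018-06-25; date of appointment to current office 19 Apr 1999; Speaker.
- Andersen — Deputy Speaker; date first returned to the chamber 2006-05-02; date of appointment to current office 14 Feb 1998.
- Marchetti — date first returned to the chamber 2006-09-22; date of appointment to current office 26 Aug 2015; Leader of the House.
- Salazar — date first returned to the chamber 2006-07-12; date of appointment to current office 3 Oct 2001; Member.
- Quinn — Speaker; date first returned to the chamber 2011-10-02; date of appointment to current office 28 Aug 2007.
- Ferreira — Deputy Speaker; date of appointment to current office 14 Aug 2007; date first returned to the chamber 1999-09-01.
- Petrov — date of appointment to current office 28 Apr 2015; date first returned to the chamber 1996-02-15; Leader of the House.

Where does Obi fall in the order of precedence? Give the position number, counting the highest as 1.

1

By parliamentary office: Obi and Quinn (Speaker); then Andersen and Ferreira (Deputy Speaker); then Marchetti and Petrov (Leader of the House); then Salazar (Member).
Among Obi and Quinn, alphabetically by surname: Obi before Quinn.
Among Andersen and Ferreira, alphabetically by surname: Andersen before Ferreira.
Among Marchetti and Petrov, alphabetically by surname: Marchetti before Petrov.
Order: Obi, Quinn, Andersen, Ferreira, Marchetti, Petrov, Salazar. So position 1.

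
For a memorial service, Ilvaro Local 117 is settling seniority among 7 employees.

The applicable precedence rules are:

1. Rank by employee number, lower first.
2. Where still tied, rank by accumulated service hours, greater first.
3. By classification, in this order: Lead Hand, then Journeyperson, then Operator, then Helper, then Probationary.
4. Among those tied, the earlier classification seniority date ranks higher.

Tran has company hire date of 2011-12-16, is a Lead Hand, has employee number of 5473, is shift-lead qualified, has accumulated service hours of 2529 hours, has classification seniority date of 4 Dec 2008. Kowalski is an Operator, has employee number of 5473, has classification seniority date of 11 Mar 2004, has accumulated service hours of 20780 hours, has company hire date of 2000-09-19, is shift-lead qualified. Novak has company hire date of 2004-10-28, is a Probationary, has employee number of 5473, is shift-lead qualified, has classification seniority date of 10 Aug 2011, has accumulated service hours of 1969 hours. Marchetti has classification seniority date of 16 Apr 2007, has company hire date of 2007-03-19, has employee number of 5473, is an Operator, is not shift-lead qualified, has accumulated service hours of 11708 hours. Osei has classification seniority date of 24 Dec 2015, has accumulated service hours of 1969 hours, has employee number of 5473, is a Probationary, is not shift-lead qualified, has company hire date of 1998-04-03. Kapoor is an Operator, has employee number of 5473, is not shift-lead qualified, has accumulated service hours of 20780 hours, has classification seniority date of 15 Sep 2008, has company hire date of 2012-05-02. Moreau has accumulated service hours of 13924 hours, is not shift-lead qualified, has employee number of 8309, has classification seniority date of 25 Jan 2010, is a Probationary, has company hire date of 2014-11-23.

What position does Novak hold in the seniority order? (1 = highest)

5

By employee number (lower first): Kowalski, Kapoor, Marchetti, Tran, Novak and Osei (each 5473); then Moreau (8309).
Among Kowalski, Kapoor, Marchetti, Tran, Novak and Osei, by accumulated service hours (higher first): Kowalski and Kapoor (20780 hours) before Marchetti (11708 hours) before Tran (2529 hours) before Novak and Osei (1969 hours).
Kowalski and Kapoor are each Operator, so the next rule applies.
Among Kowalski and Kapoor, by classification seniority date (earlier first): Kowalski (11 Mar 2004) before Kapoor (15 Sep 2008).
Novak and Osei are each Probationary, so the next rule applies.
Among Novak and Osei, by classification seniority date (earlier first): Novak (10 Aug 2011) before Osei (24 Dec 2015).
Order: Kowalski, Kapoor, Marchetti, Tran, Novak, Osei, Moreau. So position 5.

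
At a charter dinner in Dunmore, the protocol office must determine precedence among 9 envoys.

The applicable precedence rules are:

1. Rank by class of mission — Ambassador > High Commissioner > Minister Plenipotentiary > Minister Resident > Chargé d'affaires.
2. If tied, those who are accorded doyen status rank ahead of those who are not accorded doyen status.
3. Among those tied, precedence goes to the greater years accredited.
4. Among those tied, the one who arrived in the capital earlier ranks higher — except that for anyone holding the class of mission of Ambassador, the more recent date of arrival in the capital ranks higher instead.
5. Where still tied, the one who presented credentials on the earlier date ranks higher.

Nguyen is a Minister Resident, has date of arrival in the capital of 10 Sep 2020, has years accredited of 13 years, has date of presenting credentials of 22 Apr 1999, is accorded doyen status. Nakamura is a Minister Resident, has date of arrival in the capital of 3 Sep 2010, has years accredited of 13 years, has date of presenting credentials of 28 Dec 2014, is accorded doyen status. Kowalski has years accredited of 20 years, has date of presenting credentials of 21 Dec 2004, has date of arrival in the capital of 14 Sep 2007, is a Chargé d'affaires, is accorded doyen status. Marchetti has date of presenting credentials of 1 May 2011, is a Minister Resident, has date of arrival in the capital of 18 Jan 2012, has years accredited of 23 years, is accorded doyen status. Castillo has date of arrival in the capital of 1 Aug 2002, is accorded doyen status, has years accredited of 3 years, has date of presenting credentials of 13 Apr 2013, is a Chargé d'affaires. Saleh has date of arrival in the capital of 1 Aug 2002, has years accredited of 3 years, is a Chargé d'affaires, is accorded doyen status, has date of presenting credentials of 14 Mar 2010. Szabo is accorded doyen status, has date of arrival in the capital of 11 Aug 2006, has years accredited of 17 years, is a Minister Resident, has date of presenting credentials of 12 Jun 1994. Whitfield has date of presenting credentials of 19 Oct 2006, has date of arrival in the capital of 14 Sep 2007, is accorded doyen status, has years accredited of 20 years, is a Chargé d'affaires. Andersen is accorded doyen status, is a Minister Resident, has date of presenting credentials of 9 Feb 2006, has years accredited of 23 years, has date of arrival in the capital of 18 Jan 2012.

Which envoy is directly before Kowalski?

By class of mission: Andersen, Marchetti, Szabo, Nakamura and Nguyen (Minister Resident); then Kowalski, Whitfield, Saleh and Castillo (Chargé d'affaires).
Andersen, Marchetti, Szabo, Nakamura and Nguyen are each accorded doyen status, so the next rule applies.
Among Andersen, Marchetti, Szabo, Nakamura and Nguyen, by years accredited (higher first): Andersen and Marchetti (23 years) before Szabo (17 years) before Nakamura and Nguyen (13 years).
Andersen and Marchetti both have date of arrival in the capital 18 Jan 2012, so the next rule applies.
Among Andersen and Marchetti, by date of presenting credentials (earlier first): Andersen (9 Feb 2006) before Marchetti (1 May 2011).
Among Nakamura and Nguyen, by date of arrival in the capital (earlier first): Nakamura (3 Sep 2010) before Nguyen (10 Sep 2020).
Kowalski, Whitfield, Saleh and Castillo are each accorded doyen status, so the next rule applies.
Among Kowalski, Whitfield, Saleh and Castillo, by years accredited (higher first): Kowalski and Whitfield (20 years) before Saleh and Castillo (3 years).
Kowalski and Whitfield both have date of arrival in the capital 14 Sep 2007, so the next rule applies.
Among Kowalski and Whitfield, by date of presenting credentials (earlier first): Kowalski (21 Dec 2004) before Whitfield (19 Oct 2006).
Saleh and Castillo both have date of arrival in the capital 1 Aug 2002, so the next rule applies.
Among Saleh and Castillo, by date of presenting credentials (earlier first): Saleh (14 Mar 2010) before Castillo (13 Apr 2013).
Order: Andersen, Marchetti, Szabo, Nakamura, Nguyen, Kowalski, Whitfield, Saleh, Castillo.

Nguyen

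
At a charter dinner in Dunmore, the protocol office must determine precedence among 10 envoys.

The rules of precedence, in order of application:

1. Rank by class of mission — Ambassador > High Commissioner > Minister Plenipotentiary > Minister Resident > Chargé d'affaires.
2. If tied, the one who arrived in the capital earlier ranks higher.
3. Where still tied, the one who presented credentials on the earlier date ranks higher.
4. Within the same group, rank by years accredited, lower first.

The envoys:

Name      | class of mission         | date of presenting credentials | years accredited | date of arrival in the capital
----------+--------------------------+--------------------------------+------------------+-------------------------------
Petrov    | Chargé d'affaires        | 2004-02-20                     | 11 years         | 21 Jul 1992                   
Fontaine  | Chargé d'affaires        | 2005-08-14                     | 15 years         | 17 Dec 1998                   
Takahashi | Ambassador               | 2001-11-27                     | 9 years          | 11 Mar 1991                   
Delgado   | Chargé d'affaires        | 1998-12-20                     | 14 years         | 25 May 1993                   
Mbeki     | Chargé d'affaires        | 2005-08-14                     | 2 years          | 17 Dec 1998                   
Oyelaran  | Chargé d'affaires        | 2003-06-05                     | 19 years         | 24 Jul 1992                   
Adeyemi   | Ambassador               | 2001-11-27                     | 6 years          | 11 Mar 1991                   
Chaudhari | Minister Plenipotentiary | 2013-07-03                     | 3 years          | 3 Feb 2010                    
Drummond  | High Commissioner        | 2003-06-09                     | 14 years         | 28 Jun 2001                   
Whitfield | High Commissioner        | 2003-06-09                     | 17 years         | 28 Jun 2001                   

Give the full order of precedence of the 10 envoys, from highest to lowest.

By class of mission: Adeyemi and Takahashi (Ambassador); then Drummond and Whitfield (High Commissioner); then Chaudhari (Minister Plenipotentiary); then Petrov, Oyelaran, Delgado, Mbeki and Fontaine (Chargé d'affaires).
Adeyemi and Takahashi both have date of arrival in the capital 11 Mar 1991, so the next rule applies.
Adeyemi and Takahashi both have date of presenting credentials 2001-11-27, so the next rule applies.
Among Adeyemi and Takahashi, by years accredited (lower first): Adeyemi (6 years) before Takahashi (9 years).
Drummond and Whitfield both have date of arrival in the capital 28 Jun 2001, so the next rule applies.
Drummond and Whitfield both have date of presenting credentials 2003-06-09, so the next rule applies.
Among Drummond and Whitfield, by years accredited (lower first): Drummond (14 years) before Whitfield (17 years).
Among Petrov, Oyelaran, Delgado, Mbeki and Fontaine, by date of arrival in the capital (earlier first): Petrov (21 Jul 1992) before Oyelaran (24 Jul 1992) before Delgado (25 May 1993) before Mbeki and Fontaine (17 Dec 1998).
Mbeki and Fontaine both have date of presenting credentials 2005-08-14, so the next rule applies.
Among Mbeki and Fontaine, by years accredited (lower first): Mbeki (2 years) before Fontaine (15 years).
Full order: Adeyemi, Takahashi, Drummond, Whitfield, Chaudhari, Petrov, Oyelaran, Delgado, Mbeki, Fontaine.

Adeyemi, Takahashi, Drummond, Whitfield, Chaudhari, Petrov, Oyelaran, Delgado, Mbeki, Fontaine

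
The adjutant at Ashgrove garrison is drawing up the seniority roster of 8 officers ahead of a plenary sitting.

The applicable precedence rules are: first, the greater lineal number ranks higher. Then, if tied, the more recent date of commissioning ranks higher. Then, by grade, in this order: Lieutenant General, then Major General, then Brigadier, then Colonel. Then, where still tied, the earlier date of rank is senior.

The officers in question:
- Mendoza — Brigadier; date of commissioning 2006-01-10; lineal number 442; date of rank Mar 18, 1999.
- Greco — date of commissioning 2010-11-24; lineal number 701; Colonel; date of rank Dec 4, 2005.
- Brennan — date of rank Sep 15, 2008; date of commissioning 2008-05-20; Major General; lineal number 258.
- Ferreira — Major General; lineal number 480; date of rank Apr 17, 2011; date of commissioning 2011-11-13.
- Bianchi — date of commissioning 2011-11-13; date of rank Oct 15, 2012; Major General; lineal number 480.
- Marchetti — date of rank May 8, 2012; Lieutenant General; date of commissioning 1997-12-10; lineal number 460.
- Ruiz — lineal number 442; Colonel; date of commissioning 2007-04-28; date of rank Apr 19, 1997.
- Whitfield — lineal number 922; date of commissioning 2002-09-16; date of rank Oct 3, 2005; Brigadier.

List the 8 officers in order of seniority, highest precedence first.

Whitfield, Greco, Ferreira, Bianchi, Marchetti, Ruiz, Mendoza, Brennan

By lineal number (higher first): Whitfield (922); then Greco (701); then Ferreira and Bianchi (both 480); then Marchetti (460); then Ruiz and Mendoza (both 442); then Brennan (258).
Ferreira and Bianchi both have date of commissioning 2011-11-13, so the next rule applies.
Ferreira and Bianchi are each Major General, so the next rule applies.
Among Ferreira and Bianchi, by date of rank (earlier first): Ferreira (Apr 17, 2011) before Bianchi (Oct 15, 2012).
Among Ruiz and Mendoza, by date of commissioning (later first): Ruiz (2007-04-28) before Mendoza (2006-01-10).
Full order: Whitfield, Greco, Ferreira, Bianchi, Marchetti, Ruiz, Mendoza, Brennan.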